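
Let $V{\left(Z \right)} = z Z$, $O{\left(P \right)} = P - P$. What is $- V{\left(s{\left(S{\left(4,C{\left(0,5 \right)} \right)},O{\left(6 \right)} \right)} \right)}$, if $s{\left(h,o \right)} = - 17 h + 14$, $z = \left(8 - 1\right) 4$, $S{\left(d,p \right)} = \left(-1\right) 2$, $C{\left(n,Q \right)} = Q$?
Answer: $-1344$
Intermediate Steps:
$S{\left(d,p \right)} = -2$
$O{\left(P \right)} = 0$
$z = 28$ ($z = 7 \cdot 4 = 28$)
$s{\left(h,o \right)} = 14 - 17 h$
$V{\left(Z \right)} = 28 Z$
$- V{\left(s{\left(S{\left(4,C{\left(0,5 \right)} \right)},O{\left(6 \right)} \right)} \right)} = - 28 \left(14 - -34\right) = - 28 \left(14 + 34\right) = - 28 \cdot 48 = \left(-1\right) 1344 = -1344$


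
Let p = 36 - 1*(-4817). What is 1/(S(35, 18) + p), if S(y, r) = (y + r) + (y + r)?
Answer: 1/4959 ≈ 0.00020165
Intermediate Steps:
p = 4853 (p = 36 + 4817 = 4853)
S(y, r) = 2*r + 2*y (S(y, r) = (r + y) + (r + y) = 2*r + 2*y)
1/(S(35, 18) + p) = 1/((2*18 + 2*35) + 4853) = 1/((36 + 70) + 4853) = 1/(106 + 4853) = 1/4959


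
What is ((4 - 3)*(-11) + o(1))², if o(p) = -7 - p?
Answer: 361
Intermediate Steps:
((4 - 3)*(-11) + o(1))² = ((4 - 3)*(-11) + (-7 - 1*1))² = (1*(-11) + (-7 - 1))² = (-11 - 8)² = (-19)² = 361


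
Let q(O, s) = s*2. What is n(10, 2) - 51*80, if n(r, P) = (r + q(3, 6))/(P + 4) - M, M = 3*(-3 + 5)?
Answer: -12247/3 ≈ -4082.3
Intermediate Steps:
q(O, s) = 2*s
M = 6 (M = 3*2 = 6)
n(r, P) = -6 + (12 + r)/(4 + P) (n(r, P) = (r + 2*6)/(P + 4) - 1*6 = (r + 12)/(4 + P) - 6 = (12 + r)/(4 + P) - 6 = -6 + (12 + r)/(4 + P))
n(10, 2) - 51*80 = (-12 + 10 - 6*2)/(4 + 2) - 51*80 = (-12 + 10 - 12)/6 - 4080 = (1/6)*(-14) - 4080 = -7/3 - 4080 = -12247/3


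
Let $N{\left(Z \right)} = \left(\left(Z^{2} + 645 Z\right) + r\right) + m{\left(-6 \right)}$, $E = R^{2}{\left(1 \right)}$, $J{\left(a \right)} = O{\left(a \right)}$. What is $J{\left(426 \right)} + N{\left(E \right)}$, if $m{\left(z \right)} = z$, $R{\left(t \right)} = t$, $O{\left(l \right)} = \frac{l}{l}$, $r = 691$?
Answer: $1332$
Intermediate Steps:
$O{\left(l \right)} = 1$
$J{\left(a \right)} = 1$
$E = 1$ ($E = 1^{2} = 1$)
$N{\left(Z \right)} = 685 + Z^{2} + 645 Z$ ($N{\left(Z \right)} = \left(\left(Z^{2} + 645 Z\right) + 691\right) - 6 = \left(691 + Z^{2} + 645 Z\right) - 6 = 685 + Z^{2} + 645 Z$)
$J{\left(426 \right)} + N{\left(E \right)} = 1 + \left(685 + 1^{2} + 645 \cdot 1\right) = 1 + \left(685 + 1 + 645\right) = 1 + 1331 = 1332$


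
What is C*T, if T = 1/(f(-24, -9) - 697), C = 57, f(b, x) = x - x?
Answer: -57/697 ≈ -0.081779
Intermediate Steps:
f(b, x) = 0
T = -1/697 (T = 1/(0 - 697) = 1/(-697) = -1/697 ≈ -0.0014347)
C*T = 57*(-1/697) = -57/697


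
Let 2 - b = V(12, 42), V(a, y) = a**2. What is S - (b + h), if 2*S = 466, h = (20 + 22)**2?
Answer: -1389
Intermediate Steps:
h = 1764 (h = 42**2 = 1764)
b = -142 (b = 2 - 1*12**2 = 2 - 1*144 = 2 - 144 = -142)
S = 233 (S = (1/2)*466 = 233)
S - (b + h) = 233 - (-142 + 1764) = 233 - 1*1622 = 233 - 1622 = -1389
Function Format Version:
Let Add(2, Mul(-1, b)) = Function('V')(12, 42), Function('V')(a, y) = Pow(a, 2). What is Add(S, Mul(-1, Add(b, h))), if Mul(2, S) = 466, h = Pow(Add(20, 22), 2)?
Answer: -1389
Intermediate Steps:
h = 1764 (h = Pow(42, 2) = 1764)
b = -142 (b = Add(2, Mul(-1, Pow(12, 2))) = Add(2, Mul(-1, 144)) = Add(2, -144) = -142)
S = 233 (S = Mul(Rational(1, 2), 466) = 233)
Add(S, Mul(-1, Add(b, h))) = Add(233, Mul(-1, Add(-142, 1764))) = Add(233, Mul(-1, 1622)) = Add(233, -1622) = -1389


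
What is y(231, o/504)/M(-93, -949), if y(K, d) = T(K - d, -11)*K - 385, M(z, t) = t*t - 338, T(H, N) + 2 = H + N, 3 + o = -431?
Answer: 86009/1543308 ≈ 0.055730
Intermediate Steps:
o = -434 (o = -3 - 431 = -434)
T(H, N) = -2 + H + N (T(H, N) = -2 + (H + N) = -2 + H + N)
M(z, t) = -338 + t**2 (M(z, t) = t**2 - 338 = -338 + t**2)
y(K, d) = -385 + K*(-13 + K - d) (y(K, d) = (-2 + (K - d) - 11)*K - 385 = (-13 + K - d)*K - 385 = K*(-13 + K - d) - 385 = -385 + K*(-13 + K - d))
y(231, o/504)/M(-93, -949) = (-385 - 1*231*(13 - 434/504 - 1*231))/(-338 + (-949)**2) = (-385 - 1*231*(13 - 434*1/504 - 231))/(-338 + 900601) = (-385 - 1*231*(13 - 31/36 - 231))/900263 = (-385 - 1*231*(-7879/36))*(1/900263) = (-385 + 606683/12)*(1/900263) = (602063/12)*(1/900263) = 86009/1543308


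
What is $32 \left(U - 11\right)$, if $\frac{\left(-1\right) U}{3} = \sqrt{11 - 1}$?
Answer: $-352 - 96 \sqrt{10} \approx -655.58$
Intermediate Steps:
$U = - 3 \sqrt{10}$ ($U = - 3 \sqrt{11 - 1} = - 3 \sqrt{10} \approx -9.4868$)
$32 \left(U - 11\right) = 32 \left(- 3 \sqrt{10} - 11\right) = 32 \left(-11 - 3 \sqrt{10}\right) = -352 - 96 \sqrt{10}$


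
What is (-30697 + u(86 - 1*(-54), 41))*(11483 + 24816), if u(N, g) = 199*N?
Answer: -102980263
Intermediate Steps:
(-30697 + u(86 - 1*(-54), 41))*(11483 + 24816) = (-30697 + 199*(86 - 1*(-54)))*(11483 + 24816) = (-30697 + 199*(86 + 54))*36299 = (-30697 + 199*140)*36299 = (-30697 + 27860)*36299 = -2837*36299 = -102980263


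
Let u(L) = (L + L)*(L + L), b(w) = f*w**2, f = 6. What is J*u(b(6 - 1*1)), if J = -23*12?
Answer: -24840000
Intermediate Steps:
b(w) = 6*w**2
u(L) = 4*L**2 (u(L) = (2*L)*(2*L) = 4*L**2)
J = -276
J*u(b(6 - 1*1)) = -1104*(6*(6 - 1*1)**2)**2 = -1104*(6*(6 - 1)**2)**2 = -1104*(6*5**2)**2 = -1104*(6*25)**2 = -1104*150**2 = -1104*22500 = -276*90000 = -24840000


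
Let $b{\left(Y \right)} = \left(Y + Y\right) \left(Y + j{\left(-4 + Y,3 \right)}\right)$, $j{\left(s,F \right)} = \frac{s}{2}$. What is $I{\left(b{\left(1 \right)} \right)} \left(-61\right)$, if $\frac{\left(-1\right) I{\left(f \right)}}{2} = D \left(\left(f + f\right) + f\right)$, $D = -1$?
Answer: $366$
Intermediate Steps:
$j{\left(s,F \right)} = \frac{s}{2}$ ($j{\left(s,F \right)} = s \frac{1}{2} = \frac{s}{2}$)
$b{\left(Y \right)} = 2 Y \left(-2 + \frac{3 Y}{2}\right)$ ($b{\left(Y \right)} = \left(Y + Y\right) \left(Y + \frac{-4 + Y}{2}\right) = 2 Y \left(Y + \left(-2 + \frac{Y}{2}\right)\right) = 2 Y \left(-2 + \frac{3 Y}{2}\right)$)
$I{\left(f \right)} = 6 f$ ($I{\left(f \right)} = - 2 \left(- (\left(f + f\right) + f)\right) = - 2 \left(- (2 f + f)\right) = - 2 \left(- 3 f\right) = 6 f$)
$I{\left(b{\left(1 \right)} \right)} \left(-61\right) = 6 \cdot 1 \left(-4 + 3 \cdot 1\right) \left(-61\right) = 6 \cdot 1 \left(-4 + 3\right) \left(-61\right) = 6 \cdot 1 \left(-1\right) \left(-61\right) = 6 \left(-1\right) \left(-61\right) = \left(-6\right) \left(-61\right) = 366$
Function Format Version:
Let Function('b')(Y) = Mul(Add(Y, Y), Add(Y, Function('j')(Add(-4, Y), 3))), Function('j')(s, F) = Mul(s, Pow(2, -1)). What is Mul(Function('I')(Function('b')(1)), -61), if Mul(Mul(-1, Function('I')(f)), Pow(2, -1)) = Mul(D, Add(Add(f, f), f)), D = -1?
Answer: 366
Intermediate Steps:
Function('j')(s, F) = Mul(Rational(1, 2), s) (Function('j')(s, F) = Mul(s, Rational(1, 2)) = Mul(Rational(1, 2), s))
Function('b')(Y) = Mul(2, Y, Add(-2, Mul(Rational(3, 2), Y))) (Function('b')(Y) = Mul(Add(Y, Y), Add(Y, Mul(Rational(1, 2), Add(-4, Y)))) = Mul(Mul(2, Y), Add(Y, Add(-2, Mul(Rational(1, 2), Y)))) = Mul(Mul(2, Y), Add(-2, Mul(Rational(3, 2), Y))) = Mul(2, Y, Add(-2, Mul(Rational(3, 2), Y))))
Function('I')(f) = Mul(6, f) (Function('I')(f) = Mul(-2, Mul(-1, Add(Add(f, f), f))) = Mul(-2, Mul(-1, Add(Mul(2, f), f))) = Mul(-2, Mul(-1, Mul(3, f))) = Mul(-2, Mul(-3, f)) = Mul(6, f))
Mul(Function('I')(Function('b')(1)), -61) = Mul(Mul(6, Mul(1, Add(-4, Mul(3, 1)))), -61) = Mul(Mul(6, Mul(1, Add(-4, 3))), -61) = Mul(Mul(6, Mul(1, -1)), -61) = Mul(Mul(6, -1), -61) = Mul(-6, -61) = 366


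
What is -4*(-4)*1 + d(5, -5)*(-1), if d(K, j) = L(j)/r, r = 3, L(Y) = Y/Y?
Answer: 47/3 ≈ 15.667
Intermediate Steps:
L(Y) = 1
d(K, j) = ⅓ (d(K, j) = 1/3 = 1*(⅓) = ⅓)
-4*(-4)*1 + d(5, -5)*(-1) = -4*(-4)*1 + (⅓)*(-1) = 16*1 - ⅓ = 16 - ⅓ = 47/3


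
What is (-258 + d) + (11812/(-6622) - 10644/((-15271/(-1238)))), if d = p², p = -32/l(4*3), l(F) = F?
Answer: -507650873560/455060529 ≈ -1115.6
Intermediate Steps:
p = -8/3 (p = -32/(4*3) = -32/12 = -32*1/12 = -8/3 ≈ -2.6667)
d = 64/9 (d = (-8/3)² = 64/9 ≈ 7.1111)
(-258 + d) + (11812/(-6622) - 10644/((-15271/(-1238)))) = (-258 + 64/9) + (11812/(-6622) - 10644/((-15271/(-1238)))) = -2258/9 + (11812*(-1/6622) - 10644/((-15271*(-1/1238)))) = -2258/9 + (-5906/3311 - 10644/15271/1238) = -2258/9 + (-5906/3311 - 10644*1238/15271) = -2258/9 + (-5906/3311 - 13177272/15271) = -2258/9 - 43720138118/50562281 = -507650873560/455060529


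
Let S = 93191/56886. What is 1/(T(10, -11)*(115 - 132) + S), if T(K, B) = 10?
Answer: -56886/9577429 ≈ -0.0059396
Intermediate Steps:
S = 93191/56886 (S = 93191*(1/56886) = 93191/56886 ≈ 1.6382)
1/(T(10, -11)*(115 - 132) + S) = 1/(10*(115 - 132) + 93191/56886) = 1/(10*(-17) + 93191/56886) = 1/(-170 + 93191/56886) = 1/(-9577429/56886) = -56886/9577429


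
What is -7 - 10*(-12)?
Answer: 113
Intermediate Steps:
-7 - 10*(-12) = -7 + 120 = 113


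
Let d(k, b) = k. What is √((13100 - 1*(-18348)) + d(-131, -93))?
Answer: √31317 ≈ 176.97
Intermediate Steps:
√((13100 - 1*(-18348)) + d(-131, -93)) = √((13100 - 1*(-18348)) - 131) = √((13100 + 18348) - 131) = √(31448 - 131) = √31317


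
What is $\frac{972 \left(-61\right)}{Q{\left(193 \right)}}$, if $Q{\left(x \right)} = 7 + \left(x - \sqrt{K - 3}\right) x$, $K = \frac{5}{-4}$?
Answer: $- \frac{2945310336}{1850890459} - \frac{7628904 i \sqrt{17}}{1850890459} \approx -1.5913 - 0.016994 i$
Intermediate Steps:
$K = - \frac{5}{4}$ ($K = 5 \left(- \frac{1}{4}\right) = - \frac{5}{4} \approx -1.25$)
$Q{\left(x \right)} = 7 + x \left(x - \frac{i \sqrt{17}}{2}\right)$ ($Q{\left(x \right)} = 7 + \left(x - \sqrt{- \frac{5}{4} - 3}\right) x = 7 + \left(x - \sqrt{- \frac{17}{4}}\right) x = 7 + \left(x - \frac{i \sqrt{17}}{2}\right) x = 7 + x \left(x - \frac{i \sqrt{17}}{2}\right)$)
$\frac{972 \left(-61\right)}{Q{\left(193 \right)}} = \frac{972 \left(-61\right)}{7 + 193^{2} - \frac{1}{2} i 193 \sqrt{17}} = - \frac{59292}{7 + 37249 - \frac{193 i \sqrt{17}}{2}} = - \frac{59292}{37256 - \frac{193 i \sqrt{17}}{2}}$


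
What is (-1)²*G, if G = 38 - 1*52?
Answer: -14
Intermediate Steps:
G = -14 (G = 38 - 52 = -14)
(-1)²*G = (-1)²*(-14) = 1*(-14) = -14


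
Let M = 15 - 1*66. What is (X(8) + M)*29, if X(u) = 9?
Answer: -1218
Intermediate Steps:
M = -51 (M = 15 - 66 = -51)
(X(8) + M)*29 = (9 - 51)*29 = -42*29 = -1218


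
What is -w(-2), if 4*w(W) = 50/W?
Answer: 25/4 ≈ 6.2500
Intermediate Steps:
w(W) = 25/(2*W) (w(W) = (50/W)/4 = 25/(2*W))
-w(-2) = -25/(2*(-2)) = -25*(-1)/(2*2) = -1*(-25/4) = 25/4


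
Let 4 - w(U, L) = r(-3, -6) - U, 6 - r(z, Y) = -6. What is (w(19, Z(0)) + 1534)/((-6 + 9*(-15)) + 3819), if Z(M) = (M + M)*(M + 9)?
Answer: 515/1226 ≈ 0.42007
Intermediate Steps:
Z(M) = 2*M*(9 + M) (Z(M) = (2*M)*(9 + M) = 2*M*(9 + M))
r(z, Y) = 12 (r(z, Y) = 6 - 1*(-6) = 6 + 6 = 12)
w(U, L) = -8 + U (w(U, L) = 4 - (12 - U) = 4 + (-12 + U) = -8 + U)
(w(19, Z(0)) + 1534)/((-6 + 9*(-15)) + 3819) = ((-8 + 19) + 1534)/((-6 + 9*(-15)) + 3819) = (11 + 1534)/((-6 - 135) + 3819) = 1545/(-141 + 3819) = 1545/3678 = 1545*(1/3678) = 515/1226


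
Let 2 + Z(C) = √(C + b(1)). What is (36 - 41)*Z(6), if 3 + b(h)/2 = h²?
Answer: 10 - 5*√2 ≈ 2.9289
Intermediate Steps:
b(h) = -6 + 2*h²
Z(C) = -2 + √(-4 + C) (Z(C) = -2 + √(C + (-6 + 2*1²)) = -2 + √(C + (-6 + 2*1)) = -2 + √(C + (-6 + 2)) = -2 + √(C - 4) = -2 + √(-4 + C))
(36 - 41)*Z(6) = (36 - 41)*(-2 + √(-4 + 6)) = -5*(-2 + √2) = 10 - 5*√2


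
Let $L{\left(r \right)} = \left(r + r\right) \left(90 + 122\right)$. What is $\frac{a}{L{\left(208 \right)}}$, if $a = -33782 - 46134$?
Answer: $- \frac{19979}{22048} \approx -0.90616$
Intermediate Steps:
$a = -79916$ ($a = -33782 - 46134 = -79916$)
$L{\left(r \right)} = 424 r$ ($L{\left(r \right)} = 2 r 212 = 424 r$)
$\frac{a}{L{\left(208 \right)}} = - \frac{79916}{424 \cdot 208} = - \frac{79916}{88192} = \left(-79916\right) \frac{1}{88192} = - \frac{19979}{22048}$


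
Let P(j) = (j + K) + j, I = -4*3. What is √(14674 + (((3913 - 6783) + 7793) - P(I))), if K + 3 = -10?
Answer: √19634 ≈ 140.12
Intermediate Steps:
K = -13 (K = -3 - 10 = -13)
I = -12
P(j) = -13 + 2*j (P(j) = (j - 13) + j = (-13 + j) + j = -13 + 2*j)
√(14674 + (((3913 - 6783) + 7793) - P(I))) = √(14674 + (((3913 - 6783) + 7793) - (-13 + 2*(-12)))) = √(14674 + ((-2870 + 7793) - (-13 - 24))) = √(14674 + (4923 - 1*(-37))) = √(14674 + (4923 + 37)) = √(14674 + 4960) = √19634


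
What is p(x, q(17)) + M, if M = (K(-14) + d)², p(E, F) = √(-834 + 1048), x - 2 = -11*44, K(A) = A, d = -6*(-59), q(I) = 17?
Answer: 115600 + √214 ≈ 1.1561e+5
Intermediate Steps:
d = 354
x = -482 (x = 2 - 11*44 = 2 - 484 = -482)
p(E, F) = √214
M = 115600 (M = (-14 + 354)² = 340² = 115600)
p(x, q(17)) + M = √214 + 115600 = 115600 + √214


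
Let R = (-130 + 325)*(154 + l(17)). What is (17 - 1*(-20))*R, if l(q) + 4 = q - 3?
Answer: 1183260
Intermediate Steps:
l(q) = -7 + q (l(q) = -4 + (q - 3) = -4 + (-3 + q) = -7 + q)
R = 31980 (R = (-130 + 325)*(154 + (-7 + 17)) = 195*(154 + 10) = 195*164 = 31980)
(17 - 1*(-20))*R = (17 - 1*(-20))*31980 = (17 + 20)*31980 = 37*31980 = 1183260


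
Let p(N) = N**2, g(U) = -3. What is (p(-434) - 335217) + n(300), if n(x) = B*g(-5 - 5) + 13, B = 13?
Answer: -146887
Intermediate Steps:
n(x) = -26 (n(x) = 13*(-3) + 13 = -39 + 13 = -26)
(p(-434) - 335217) + n(300) = ((-434)**2 - 335217) - 26 = (188356 - 335217) - 26 = -146861 - 26 = -146887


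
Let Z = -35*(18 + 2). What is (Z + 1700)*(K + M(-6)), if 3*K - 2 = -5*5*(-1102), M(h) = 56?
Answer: 9240000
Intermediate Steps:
K = 9184 (K = ⅔ + (-5*5*(-1102))/3 = ⅔ + (-25*(-1102))/3 = ⅔ + (⅓)*27550 = ⅔ + 27550/3 = 9184)
Z = -700 (Z = -35*20 = -700)
(Z + 1700)*(K + M(-6)) = (-700 + 1700)*(9184 + 56) = 1000*9240 = 9240000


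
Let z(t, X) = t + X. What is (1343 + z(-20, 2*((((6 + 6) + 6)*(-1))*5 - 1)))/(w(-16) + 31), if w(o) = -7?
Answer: 1141/24 ≈ 47.542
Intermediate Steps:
z(t, X) = X + t
(1343 + z(-20, 2*((((6 + 6) + 6)*(-1))*5 - 1)))/(w(-16) + 31) = (1343 + (2*((((6 + 6) + 6)*(-1))*5 - 1) - 20))/(-7 + 31) = (1343 + (2*(((12 + 6)*(-1))*5 - 1) - 20))/24 = (1343 + (2*((18*(-1))*5 - 1) - 20))*(1/24) = (1343 + (2*(-18*5 - 1) - 20))*(1/24) = (1343 + (2*(-90 - 1) - 20))*(1/24) = (1343 + (2*(-91) - 20))*(1/24) = (1343 + (-182 - 20))*(1/24) = (1343 - 202)*(1/24) = 1141*(1/24) = 1141/24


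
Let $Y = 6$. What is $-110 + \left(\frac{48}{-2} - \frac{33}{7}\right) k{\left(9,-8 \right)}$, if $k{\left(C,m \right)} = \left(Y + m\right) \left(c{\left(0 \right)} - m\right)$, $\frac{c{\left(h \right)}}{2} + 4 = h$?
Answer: $-110$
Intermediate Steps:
$c{\left(h \right)} = -8 + 2 h$
$k{\left(C,m \right)} = \left(-8 - m\right) \left(6 + m\right)$ ($k{\left(C,m \right)} = \left(6 + m\right) \left(\left(-8 + 2 \cdot 0\right) - m\right) = \left(6 + m\right) \left(\left(-8 + 0\right) - m\right) = \left(6 + m\right) \left(-8 - m\right) = \left(-8 - m\right) \left(6 + m\right)$)
$-110 + \left(\frac{48}{-2} - \frac{33}{7}\right) k{\left(9,-8 \right)} = -110 + \left(\frac{48}{-2} - \frac{33}{7}\right) \left(-48 - \left(-8\right)^{2} - -112\right) = -110 + \left(48 \left(- \frac{1}{2}\right) - \frac{33}{7}\right) \left(-48 - 64 + 112\right) = -110 + \left(-24 - \frac{33}{7}\right) \left(-48 - 64 + 112\right) = -110 - 0 = -110 + 0 = -110$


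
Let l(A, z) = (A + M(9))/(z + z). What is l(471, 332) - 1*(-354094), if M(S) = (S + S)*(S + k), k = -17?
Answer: 235118743/664 ≈ 3.5409e+5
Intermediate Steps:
M(S) = 2*S*(-17 + S) (M(S) = (S + S)*(S - 17) = (2*S)*(-17 + S) = 2*S*(-17 + S))
l(A, z) = (-144 + A)/(2*z) (l(A, z) = (A + 2*9*(-17 + 9))/(z + z) = (A + 2*9*(-8))/((2*z)) = (A - 144)*(1/(2*z)) = (-144 + A)*(1/(2*z)) = (-144 + A)/(2*z))
l(471, 332) - 1*(-354094) = (1/2)*(-144 + 471)/332 - 1*(-354094) = (1/2)*(1/332)*327 + 354094 = 327/664 + 354094 = 235118743/664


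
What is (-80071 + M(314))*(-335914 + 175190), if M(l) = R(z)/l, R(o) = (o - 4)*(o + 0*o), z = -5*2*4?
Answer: 2020343593308/157 ≈ 1.2868e+10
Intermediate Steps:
z = -40 (z = -10*4 = -40)
R(o) = o*(-4 + o) (R(o) = (-4 + o)*(o + 0) = (-4 + o)*o = o*(-4 + o))
M(l) = 1760/l (M(l) = (-40*(-4 - 40))/l = (-40*(-44))/l = 1760/l)
(-80071 + M(314))*(-335914 + 175190) = (-80071 + 1760/314)*(-335914 + 175190) = (-80071 + 1760*(1/314))*(-160724) = (-80071 + 880/157)*(-160724) = -12570267/157*(-160724) = 2020343593308/157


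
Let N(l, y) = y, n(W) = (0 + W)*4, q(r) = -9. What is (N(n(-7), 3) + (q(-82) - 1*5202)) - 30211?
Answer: -35419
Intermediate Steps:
n(W) = 4*W (n(W) = W*4 = 4*W)
(N(n(-7), 3) + (q(-82) - 1*5202)) - 30211 = (3 + (-9 - 1*5202)) - 30211 = (3 + (-9 - 5202)) - 30211 = (3 - 5211) - 30211 = -5208 - 30211 = -35419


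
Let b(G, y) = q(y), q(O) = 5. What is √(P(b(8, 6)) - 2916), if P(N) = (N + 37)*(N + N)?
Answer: 8*I*√39 ≈ 49.96*I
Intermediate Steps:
b(G, y) = 5
P(N) = 2*N*(37 + N) (P(N) = (37 + N)*(2*N) = 2*N*(37 + N))
√(P(b(8, 6)) - 2916) = √(2*5*(37 + 5) - 2916) = √(2*5*42 - 2916) = √(420 - 2916) = √(-2496) = 8*I*√39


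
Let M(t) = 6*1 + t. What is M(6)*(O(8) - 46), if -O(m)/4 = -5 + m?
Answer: -696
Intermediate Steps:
O(m) = 20 - 4*m (O(m) = -4*(-5 + m) = 20 - 4*m)
M(t) = 6 + t
M(6)*(O(8) - 46) = (6 + 6)*((20 - 4*8) - 46) = 12*((20 - 32) - 46) = 12*(-12 - 46) = 12*(-58) = -696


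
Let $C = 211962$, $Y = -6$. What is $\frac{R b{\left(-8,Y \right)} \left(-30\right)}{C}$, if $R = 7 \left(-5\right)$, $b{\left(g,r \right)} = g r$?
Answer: $\frac{8400}{35327} \approx 0.23778$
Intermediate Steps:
$R = -35$
$\frac{R b{\left(-8,Y \right)} \left(-30\right)}{C} = \frac{- 35 \left(\left(-8\right) \left(-6\right)\right) \left(-30\right)}{211962} = \left(-35\right) 48 \left(-30\right) \frac{1}{211962} = \left(-1680\right) \left(-30\right) \frac{1}{211962} = 50400 \cdot \frac{1}{211962} = \frac{8400}{35327}$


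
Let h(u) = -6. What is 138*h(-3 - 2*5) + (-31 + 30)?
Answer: -829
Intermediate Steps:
138*h(-3 - 2*5) + (-31 + 30) = 138*(-6) + (-31 + 30) = -828 - 1 = -829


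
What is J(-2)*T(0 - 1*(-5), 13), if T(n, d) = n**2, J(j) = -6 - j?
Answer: -100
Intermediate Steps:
J(-2)*T(0 - 1*(-5), 13) = (-6 - 1*(-2))*(0 - 1*(-5))**2 = (-6 + 2)*(0 + 5)**2 = -4*5**2 = -4*25 = -100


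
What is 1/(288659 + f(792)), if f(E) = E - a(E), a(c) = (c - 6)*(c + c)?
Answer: -1/955573 ≈ -1.0465e-6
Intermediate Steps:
a(c) = 2*c*(-6 + c) (a(c) = (-6 + c)*(2*c) = 2*c*(-6 + c))
f(E) = E - 2*E*(-6 + E)
1/(288659 + f(792)) = 1/(288659 + 792*(13 - 2*792)) = 1/(288659 + 792*(13 - 1584)) = 1/(288659 + 792*(-1571)) = 1/(288659 - 1244232) = 1/(-955573) = -1/955573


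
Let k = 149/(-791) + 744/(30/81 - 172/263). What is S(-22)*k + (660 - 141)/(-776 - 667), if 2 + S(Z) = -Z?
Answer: -20102412022801/383134297 ≈ -52468.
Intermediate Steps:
S(Z) = -2 - Z
k = -2089633495/796537 (k = 149*(-1/791) + 744/(30*(1/81) - 172*1/263) = -149/791 + 744/(10/27 - 172/263) = -149/791 + 744/(-2014/7101) = -149/791 + 744*(-7101/2014) = -149/791 - 2641572/1007 = -2089633495/796537 ≈ -2623.4)
S(-22)*k + (660 - 141)/(-776 - 667) = (-2 - 1*(-22))*(-2089633495/796537) + (660 - 141)/(-776 - 667) = (-2 + 22)*(-2089633495/796537) + 519/(-1443) = 20*(-2089633495/796537) + 519*(-1/1443) = -41792669900/796537 - 173/481 = -20102412022801/383134297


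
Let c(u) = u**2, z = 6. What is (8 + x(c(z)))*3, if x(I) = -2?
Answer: 18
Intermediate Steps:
(8 + x(c(z)))*3 = (8 - 2)*3 = 6*3 = 18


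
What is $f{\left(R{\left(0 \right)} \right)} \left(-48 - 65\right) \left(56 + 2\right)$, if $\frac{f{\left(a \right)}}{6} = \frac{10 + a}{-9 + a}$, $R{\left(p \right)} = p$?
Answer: $\frac{131080}{3} \approx 43693.0$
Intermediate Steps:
$f{\left(a \right)} = \frac{6 \left(10 + a\right)}{-9 + a}$ ($f{\left(a \right)} = 6 \frac{10 + a}{-9 + a} = \frac{6 \left(10 + a\right)}{-9 + a}$)
$f{\left(R{\left(0 \right)} \right)} \left(-48 - 65\right) \left(56 + 2\right) = \frac{6 \left(10 + 0\right)}{-9 + 0} \left(-48 - 65\right) \left(56 + 2\right) = 6 \frac{1}{-9} \cdot 10 \left(\left(-113\right) 58\right) = 6 \left(- \frac{1}{9}\right) 10 \left(-6554\right) = \left(- \frac{20}{3}\right) \left(-6554\right) = \frac{131080}{3}$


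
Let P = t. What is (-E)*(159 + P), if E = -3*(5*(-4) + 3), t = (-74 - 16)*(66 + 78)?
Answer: 652851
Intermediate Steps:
t = -12960 (t = -90*144 = -12960)
P = -12960
E = 51 (E = -3*(-20 + 3) = -3*(-17) = 51)
(-E)*(159 + P) = (-1*51)*(159 - 12960) = -51*(-12801) = 652851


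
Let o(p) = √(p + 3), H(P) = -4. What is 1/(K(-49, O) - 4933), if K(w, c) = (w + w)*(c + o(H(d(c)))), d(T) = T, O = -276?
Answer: 22115/489082829 + 98*I/489082829 ≈ 4.5217e-5 + 2.0038e-7*I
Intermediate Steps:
o(p) = √(3 + p)
K(w, c) = 2*w*(I + c) (K(w, c) = (w + w)*(c + √(3 - 4)) = (2*w)*(c + √(-1)) = (2*w)*(c + I) = (2*w)*(I + c) = 2*w*(I + c))
1/(K(-49, O) - 4933) = 1/(2*(-49)*(I - 276) - 4933) = 1/(2*(-49)*(-276 + I) - 4933) = 1/((27048 - 98*I) - 4933) = 1/(22115 - 98*I) = (22115 + 98*I)/489082829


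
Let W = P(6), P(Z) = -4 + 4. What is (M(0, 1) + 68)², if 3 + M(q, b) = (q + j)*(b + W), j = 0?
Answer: 4225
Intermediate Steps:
P(Z) = 0
W = 0
M(q, b) = -3 + b*q (M(q, b) = -3 + (q + 0)*(b + 0) = -3 + q*b = -3 + b*q)
(M(0, 1) + 68)² = ((-3 + 1*0) + 68)² = ((-3 + 0) + 68)² = (-3 + 68)² = 65² = 4225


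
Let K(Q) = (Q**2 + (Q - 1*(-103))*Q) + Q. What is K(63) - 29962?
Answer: -15472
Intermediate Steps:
K(Q) = Q + Q**2 + Q*(103 + Q) (K(Q) = (Q**2 + (Q + 103)*Q) + Q = (Q**2 + (103 + Q)*Q) + Q = (Q**2 + Q*(103 + Q)) + Q = Q + Q**2 + Q*(103 + Q))
K(63) - 29962 = 2*63*(52 + 63) - 29962 = 2*63*115 - 29962 = 14490 - 29962 = -15472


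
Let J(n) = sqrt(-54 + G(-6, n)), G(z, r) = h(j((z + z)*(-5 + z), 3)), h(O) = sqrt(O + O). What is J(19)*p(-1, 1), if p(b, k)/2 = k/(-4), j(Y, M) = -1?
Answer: -sqrt(-54 + I*sqrt(2))/2 ≈ -0.048108 - 3.6745*I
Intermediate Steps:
h(O) = sqrt(2)*sqrt(O) (h(O) = sqrt(2*O) = sqrt(2)*sqrt(O))
G(z, r) = I*sqrt(2) (G(z, r) = sqrt(2)*sqrt(-1) = sqrt(2)*I = I*sqrt(2))
p(b, k) = -k/2 (p(b, k) = 2*(k/(-4)) = 2*(k*(-1/4)) = 2*(-k/4) = -k/2)
J(n) = sqrt(-54 + I*sqrt(2))
J(19)*p(-1, 1) = sqrt(-54 + I*sqrt(2))*(-1/2*1) = sqrt(-54 + I*sqrt(2))*(-1/2) = -sqrt(-54 + I*sqrt(2))/2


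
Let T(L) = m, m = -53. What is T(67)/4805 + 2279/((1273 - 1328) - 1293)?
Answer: -11022039/6477140 ≈ -1.7017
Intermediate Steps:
T(L) = -53
T(67)/4805 + 2279/((1273 - 1328) - 1293) = -53/4805 + 2279/((1273 - 1328) - 1293) = -53*1/4805 + 2279/(-55 - 1293) = -53/4805 + 2279/(-1348) = -53/4805 + 2279*(-1/1348) = -53/4805 - 2279/1348 = -11022039/6477140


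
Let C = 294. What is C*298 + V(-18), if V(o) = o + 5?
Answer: 87599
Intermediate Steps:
V(o) = 5 + o
C*298 + V(-18) = 294*298 + (5 - 18) = 87612 - 13 = 87599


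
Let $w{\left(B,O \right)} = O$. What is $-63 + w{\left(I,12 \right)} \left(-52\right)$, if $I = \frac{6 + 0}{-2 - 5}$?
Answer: $-687$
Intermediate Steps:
$I = - \frac{6}{7}$ ($I = \frac{6}{-7} = 6 \left(- \frac{1}{7}\right) = - \frac{6}{7} \approx -0.85714$)
$-63 + w{\left(I,12 \right)} \left(-52\right) = -63 + 12 \left(-52\right) = -63 - 624 = -687$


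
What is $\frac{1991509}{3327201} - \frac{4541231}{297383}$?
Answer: $- \frac{14517347403484}{989453014983} \approx -14.672$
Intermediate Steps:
$\frac{1991509}{3327201} - \frac{4541231}{297383} = - \frac{14517347403484}{989453014983}$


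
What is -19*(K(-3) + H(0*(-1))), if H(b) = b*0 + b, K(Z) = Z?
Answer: 57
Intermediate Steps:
H(b) = b (H(b) = 0 + b = b)
-19*(K(-3) + H(0*(-1))) = -19*(-3 + 0*(-1)) = -19*(-3 + 0) = -19*(-3) = 57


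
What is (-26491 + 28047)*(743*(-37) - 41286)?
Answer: -107017012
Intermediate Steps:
(-26491 + 28047)*(743*(-37) - 41286) = 1556*(-27491 - 41286) = 1556*(-68777) = -107017012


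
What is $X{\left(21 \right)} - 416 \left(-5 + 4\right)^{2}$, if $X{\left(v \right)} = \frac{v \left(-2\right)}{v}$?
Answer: $-418$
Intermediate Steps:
$X{\left(v \right)} = -2$ ($X{\left(v \right)} = \frac{\left(-2\right) v}{v} = -2$)
$X{\left(21 \right)} - 416 \left(-5 + 4\right)^{2} = -2 - 416 \left(-5 + 4\right)^{2} = -2 - 416 \left(-1\right)^{2} = -2 - 416 = -418$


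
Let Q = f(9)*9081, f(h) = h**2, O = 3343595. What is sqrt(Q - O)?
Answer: 11*I*sqrt(21554) ≈ 1614.9*I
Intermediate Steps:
Q = 735561 (Q = 9**2*9081 = 81*9081 = 735561)
sqrt(Q - O) = sqrt(735561 - 1*3343595) = sqrt(735561 - 3343595) = sqrt(-2608034) = 11*I*sqrt(21554)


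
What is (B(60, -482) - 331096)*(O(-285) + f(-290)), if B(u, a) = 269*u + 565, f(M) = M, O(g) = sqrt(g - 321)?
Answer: 91173390 - 314391*I*sqrt(606) ≈ 9.1173e+7 - 7.7394e+6*I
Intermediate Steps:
O(g) = sqrt(-321 + g)
B(u, a) = 565 + 269*u
(B(60, -482) - 331096)*(O(-285) + f(-290)) = ((565 + 269*60) - 331096)*(sqrt(-321 - 285) - 290) = ((565 + 16140) - 331096)*(sqrt(-606) - 290) = (16705 - 331096)*(I*sqrt(606) - 290) = -314391*(-290 + I*sqrt(606)) = 91173390 - 314391*I*sqrt(606)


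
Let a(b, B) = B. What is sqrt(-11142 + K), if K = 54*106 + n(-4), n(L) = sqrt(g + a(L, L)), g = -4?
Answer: sqrt(-5418 + 2*I*sqrt(2)) ≈ 0.0192 + 73.607*I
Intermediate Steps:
n(L) = sqrt(-4 + L)
K = 5724 + 2*I*sqrt(2) (K = 54*106 + sqrt(-4 - 4) = 5724 + sqrt(-8) = 5724 + 2*I*sqrt(2) ≈ 5724.0 + 2.8284*I)
sqrt(-11142 + K) = sqrt(-11142 + (5724 + 2*I*sqrt(2))) = sqrt(-5418 + 2*I*sqrt(2))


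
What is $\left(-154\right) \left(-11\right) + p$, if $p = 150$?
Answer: $1844$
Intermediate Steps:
$\left(-154\right) \left(-11\right) + p = \left(-154\right) \left(-11\right) + 150 = 1694 + 150 = 1844$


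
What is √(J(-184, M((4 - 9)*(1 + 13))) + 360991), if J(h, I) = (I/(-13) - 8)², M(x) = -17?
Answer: 2*√15253762/13 ≈ 600.86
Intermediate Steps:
J(h, I) = (-8 - I/13)² (J(h, I) = (I*(-1/13) - 8)² = (-I/13 - 8)² = (-8 - I/13)²)
√(J(-184, M((4 - 9)*(1 + 13))) + 360991) = √((104 - 17)²/169 + 360991) = √((1/169)*87² + 360991) = √((1/169)*7569 + 360991) = √(7569/169 + 360991) = √(61015048/169) = 2*√15253762/13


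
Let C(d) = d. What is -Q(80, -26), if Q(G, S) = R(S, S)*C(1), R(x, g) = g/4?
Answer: 13/2 ≈ 6.5000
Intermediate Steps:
R(x, g) = g/4 (R(x, g) = g*(¼) = g/4)
Q(G, S) = S/4 (Q(G, S) = (S/4)*1 = S/4)
-Q(80, -26) = -(-26)/4 = -1*(-13/2) = 13/2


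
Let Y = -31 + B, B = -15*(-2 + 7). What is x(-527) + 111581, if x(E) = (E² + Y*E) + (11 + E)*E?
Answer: 717104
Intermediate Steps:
B = -75 (B = -15*5 = -75)
Y = -106 (Y = -31 - 75 = -106)
x(E) = E² - 106*E + E*(11 + E) (x(E) = (E² - 106*E) + (11 + E)*E = (E² - 106*E) + E*(11 + E) = E² - 106*E + E*(11 + E))
x(-527) + 111581 = -527*(-95 + 2*(-527)) + 111581 = -527*(-95 - 1054) + 111581 = -527*(-1149) + 111581 = 605523 + 111581 = 717104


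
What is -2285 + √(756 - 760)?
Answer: -2285 + 2*I ≈ -2285.0 + 2.0*I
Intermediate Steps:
-2285 + √(756 - 760) = -2285 + √(-4) = -2285 + 2*I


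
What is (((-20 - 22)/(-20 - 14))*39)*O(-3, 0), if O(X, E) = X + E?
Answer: -2457/17 ≈ -144.53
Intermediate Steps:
O(X, E) = E + X
(((-20 - 22)/(-20 - 14))*39)*O(-3, 0) = (((-20 - 22)/(-20 - 14))*39)*(0 - 3) = (-42/(-34)*39)*(-3) = (-42*(-1/34)*39)*(-3) = ((21/17)*39)*(-3) = (819/17)*(-3) = -2457/17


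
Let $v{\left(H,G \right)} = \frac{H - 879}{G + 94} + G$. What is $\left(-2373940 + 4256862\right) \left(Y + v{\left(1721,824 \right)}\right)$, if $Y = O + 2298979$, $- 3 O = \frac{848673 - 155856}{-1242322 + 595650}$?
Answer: $\frac{642672850144088586877}{148411224} \approx 4.3304 \cdot 10^{12}$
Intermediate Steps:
$O = \frac{230939}{646672}$ ($O = - \frac{\left(848673 - 155856\right) \frac{1}{-1242322 + 595650}}{3} = - \frac{692817 \frac{1}{-646672}}{3} = - \frac{692817 \left(- \frac{1}{646672}\right)}{3} = \left(- \frac{1}{3}\right) \left(- \frac{692817}{646672}\right) = \frac{230939}{646672} \approx 0.35712$)
$v{\left(H,G \right)} = G + \frac{-879 + H}{94 + G}$ ($v{\left(H,G \right)} = \frac{-879 + H}{94 + G} + G = G + \frac{-879 + H}{94 + G}$)
$Y = \frac{1486685578827}{646672}$ ($Y = \frac{230939}{646672} + 2298979 = \frac{1486685578827}{646672} \approx 2.299 \cdot 10^{6}$)
$\left(-2373940 + 4256862\right) \left(Y + v{\left(1721,824 \right)}\right) = \left(-2373940 + 4256862\right) \left(\frac{1486685578827}{646672} + \frac{-879 + 1721 + 824^{2} + 94 \cdot 824}{94 + 824}\right) = 1882922 \left(\frac{1486685578827}{646672} + \frac{-879 + 1721 + 678976 + 77456}{918}\right) = 1882922 \left(\frac{1486685578827}{646672} + \frac{1}{918} \cdot 757274\right) = 1882922 \left(\frac{1486685578827}{646672} + \frac{378637}{459}\right) = 1882922 \cdot \frac{682633534627657}{296822448} = \frac{642672850144088586877}{148411224}$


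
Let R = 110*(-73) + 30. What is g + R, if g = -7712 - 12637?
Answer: -28349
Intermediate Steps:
R = -8000 (R = -8030 + 30 = -8000)
g = -20349
g + R = -20349 - 8000 = -28349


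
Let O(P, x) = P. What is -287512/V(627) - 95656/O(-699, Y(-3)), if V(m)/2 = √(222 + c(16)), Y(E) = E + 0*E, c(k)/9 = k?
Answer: 95656/699 - 71878*√366/183 ≈ -7377.4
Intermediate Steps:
c(k) = 9*k
Y(E) = E (Y(E) = E + 0 = E)
V(m) = 2*√366 (V(m) = 2*√(222 + 9*16) = 2*√(222 + 144) = 2*√366)
-287512/V(627) - 95656/O(-699, Y(-3)) = -287512*√366/732 - 95656/(-699) = -71878*√366/183 - 95656*(-1/699) = -71878*√366/183 + 95656/699 = 95656/699 - 71878*√366/183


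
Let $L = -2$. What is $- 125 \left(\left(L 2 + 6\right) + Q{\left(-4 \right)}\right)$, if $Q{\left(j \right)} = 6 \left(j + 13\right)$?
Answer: $-7000$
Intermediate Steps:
$Q{\left(j \right)} = 78 + 6 j$ ($Q{\left(j \right)} = 6 \left(13 + j\right) = 78 + 6 j$)
$- 125 \left(\left(L 2 + 6\right) + Q{\left(-4 \right)}\right) = - 125 \left(\left(\left(-2\right) 2 + 6\right) + \left(78 + 6 \left(-4\right)\right)\right) = - 125 \left(\left(-4 + 6\right) + \left(78 - 24\right)\right) = - 125 \left(2 + 54\right) = \left(-125\right) 56 = -7000$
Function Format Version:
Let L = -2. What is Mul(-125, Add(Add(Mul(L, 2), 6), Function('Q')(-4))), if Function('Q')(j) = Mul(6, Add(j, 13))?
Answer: -7000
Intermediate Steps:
Function('Q')(j) = Add(78, Mul(6, j)) (Function('Q')(j) = Mul(6, Add(13, j)) = Add(78, Mul(6, j)))
Mul(-125, Add(Add(Mul(L, 2), 6), Function('Q')(-4))) = Mul(-125, Add(Add(Mul(-2, 2), 6), Add(78, Mul(6, -4)))) = Mul(-125, Add(Add(-4, 6), Add(78, -24))) = Mul(-125, Add(2, 54)) = Mul(-125, 56) = -7000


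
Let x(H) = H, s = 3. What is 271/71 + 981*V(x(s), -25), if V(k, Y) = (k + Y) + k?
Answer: -1323098/71 ≈ -18635.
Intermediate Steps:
V(k, Y) = Y + 2*k (V(k, Y) = (Y + k) + k = Y + 2*k)
271/71 + 981*V(x(s), -25) = 271/71 + 981*(-25 + 2*3) = 271*(1/71) + 981*(-25 + 6) = 271/71 + 981*(-19) = 271/71 - 18639 = -1323098/71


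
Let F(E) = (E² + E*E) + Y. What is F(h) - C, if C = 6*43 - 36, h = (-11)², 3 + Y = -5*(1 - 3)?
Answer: 29067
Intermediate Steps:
Y = 7 (Y = -3 - 5*(1 - 3) = -3 - 5*(-2) = -3 + 10 = 7)
h = 121
C = 222 (C = 258 - 36 = 222)
F(E) = 7 + 2*E² (F(E) = (E² + E*E) + 7 = (E² + E²) + 7 = 2*E² + 7 = 7 + 2*E²)
F(h) - C = (7 + 2*121²) - 1*222 = (7 + 2*14641) - 222 = (7 + 29282) - 222 = 29289 - 222 = 29067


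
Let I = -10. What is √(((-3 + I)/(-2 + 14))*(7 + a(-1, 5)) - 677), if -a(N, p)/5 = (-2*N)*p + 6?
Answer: 5*I*√861/6 ≈ 24.452*I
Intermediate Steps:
a(N, p) = -30 + 10*N*p (a(N, p) = -5*((-2*N)*p + 6) = -5*(-2*N*p + 6) = -5*(6 - 2*N*p) = -30 + 10*N*p)
√(((-3 + I)/(-2 + 14))*(7 + a(-1, 5)) - 677) = √(((-3 - 10)/(-2 + 14))*(7 + (-30 + 10*(-1)*5)) - 677) = √((-13/12)*(7 + (-30 - 50)) - 677) = √((-13*1/12)*(7 - 80) - 677) = √(-13/12*(-73) - 677) = √(949/12 - 677) = √(-7175/12) = 5*I*√861/6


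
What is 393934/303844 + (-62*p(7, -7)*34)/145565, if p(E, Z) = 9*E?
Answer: 1213664581/3159217990 ≈ 0.38417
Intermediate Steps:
393934/303844 + (-62*p(7, -7)*34)/145565 = 393934/303844 + (-558*7*34)/145565 = 393934*(1/303844) + (-62*63*34)*(1/145565) = 196967/151922 - 3906*34*(1/145565) = 196967/151922 - 132804*1/145565 = 196967/151922 - 18972/20795 = 1213664581/3159217990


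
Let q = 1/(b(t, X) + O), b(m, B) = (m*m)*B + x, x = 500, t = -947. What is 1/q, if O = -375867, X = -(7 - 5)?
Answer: -2168985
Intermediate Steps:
X = -2 (X = -1*2 = -2)
b(m, B) = 500 + B*m² (b(m, B) = (m*m)*B + 500 = m²*B + 500 = B*m² + 500 = 500 + B*m²)
q = -1/2168985 (q = 1/((500 - 2*(-947)²) - 375867) = 1/((500 - 2*896809) - 375867) = 1/((500 - 1793618) - 375867) = 1/(-1793118 - 375867) = 1/(-2168985) = -1/2168985 ≈ -4.6105e-7)
1/q = 1/(-1/2168985) = -2168985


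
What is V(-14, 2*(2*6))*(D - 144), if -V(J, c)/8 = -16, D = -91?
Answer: -30080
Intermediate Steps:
V(J, c) = 128 (V(J, c) = -8*(-16) = 128)
V(-14, 2*(2*6))*(D - 144) = 128*(-91 - 144) = 128*(-235) = -30080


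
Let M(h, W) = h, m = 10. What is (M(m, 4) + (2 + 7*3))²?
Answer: 1089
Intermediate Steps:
(M(m, 4) + (2 + 7*3))² = (10 + (2 + 7*3))² = (10 + (2 + 21))² = (10 + 23)² = 33² = 1089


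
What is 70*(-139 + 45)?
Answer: -6580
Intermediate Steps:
70*(-139 + 45) = 70*(-94) = -6580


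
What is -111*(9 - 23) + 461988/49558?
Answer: 38737560/24779 ≈ 1563.3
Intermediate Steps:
-111*(9 - 23) + 461988/49558 = -111*(-14) + 461988*(1/49558) = 1554 + 230994/24779 = 38737560/24779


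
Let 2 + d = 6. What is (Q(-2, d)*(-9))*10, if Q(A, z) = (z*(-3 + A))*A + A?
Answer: -3420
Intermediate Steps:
d = 4 (d = -2 + 6 = 4)
Q(A, z) = A + A*z*(-3 + A) (Q(A, z) = A*z*(-3 + A) + A = A + A*z*(-3 + A))
(Q(-2, d)*(-9))*10 = (-2*(1 - 3*4 - 2*4)*(-9))*10 = (-2*(1 - 12 - 8)*(-9))*10 = (-2*(-19)*(-9))*10 = (38*(-9))*10 = -342*10 = -3420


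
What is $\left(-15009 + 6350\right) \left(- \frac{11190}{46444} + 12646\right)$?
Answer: $- \frac{2542800355403}{23222} \approx -1.095 \cdot 10^{8}$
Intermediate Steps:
$\left(-15009 + 6350\right) \left(- \frac{11190}{46444} + 12646\right) = - 8659 \left(\left(-11190\right) \frac{1}{46444} + 12646\right) = - 8659 \left(- \frac{5595}{23222} + 12646\right) = \left(-8659\right) \frac{293659817}{23222} = - \frac{2542800355403}{23222}$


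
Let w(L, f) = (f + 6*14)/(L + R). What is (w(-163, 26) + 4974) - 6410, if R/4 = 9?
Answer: -182482/127 ≈ -1436.9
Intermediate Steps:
R = 36 (R = 4*9 = 36)
w(L, f) = (84 + f)/(36 + L) (w(L, f) = (f + 6*14)/(L + 36) = (f + 84)/(36 + L) = (84 + f)/(36 + L))
(w(-163, 26) + 4974) - 6410 = ((84 + 26)/(36 - 163) + 4974) - 6410 = (110/(-127) + 4974) - 6410 = (-1/127*110 + 4974) - 6410 = (-110/127 + 4974) - 6410 = 631588/127 - 6410 = -182482/127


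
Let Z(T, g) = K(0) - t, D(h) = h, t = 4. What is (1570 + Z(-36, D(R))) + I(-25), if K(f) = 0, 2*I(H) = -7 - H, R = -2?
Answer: 1575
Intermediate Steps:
I(H) = -7/2 - H/2 (I(H) = (-7 - H)/2 = -7/2 - H/2)
Z(T, g) = -4 (Z(T, g) = 0 - 1*4 = 0 - 4 = -4)
(1570 + Z(-36, D(R))) + I(-25) = (1570 - 4) + (-7/2 - ½*(-25)) = 1566 + (-7/2 + 25/2) = 1566 + 9 = 1575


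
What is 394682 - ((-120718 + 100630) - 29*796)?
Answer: 437854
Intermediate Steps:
394682 - ((-120718 + 100630) - 29*796) = 394682 - (-20088 - 23084) = 394682 - 1*(-43172) = 394682 + 43172 = 437854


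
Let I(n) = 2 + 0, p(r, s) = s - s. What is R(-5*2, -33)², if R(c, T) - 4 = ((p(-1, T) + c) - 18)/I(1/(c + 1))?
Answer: 100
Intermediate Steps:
p(r, s) = 0
I(n) = 2
R(c, T) = -5 + c/2 (R(c, T) = 4 + ((0 + c) - 18)/2 = 4 + (c - 18)*(½) = 4 + (-18 + c)*(½) = 4 + (-9 + c/2) = -5 + c/2)
R(-5*2, -33)² = (-5 + (-5*2)/2)² = (-5 + (½)*(-10))² = (-5 - 5)² = (-10)² = 100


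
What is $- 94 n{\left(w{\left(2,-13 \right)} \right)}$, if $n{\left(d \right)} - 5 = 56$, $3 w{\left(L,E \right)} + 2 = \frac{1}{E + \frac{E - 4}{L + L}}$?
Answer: $-5734$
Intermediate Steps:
$w{\left(L,E \right)} = - \frac{2}{3} + \frac{1}{3 \left(E + \frac{-4 + E}{2 L}\right)}$ ($w{\left(L,E \right)} = - \frac{2}{3} + \frac{1}{3 \left(E + \frac{E - 4}{L + L}\right)} = - \frac{2}{3} + \frac{1}{3 \left(E + \frac{-4 + E}{2 L}\right)}$)
$n{\left(d \right)} = 61$ ($n{\left(d \right)} = 5 + 56 = 61$)
$- 94 n{\left(w{\left(2,-13 \right)} \right)} = \left(-94\right) 61 = -5734$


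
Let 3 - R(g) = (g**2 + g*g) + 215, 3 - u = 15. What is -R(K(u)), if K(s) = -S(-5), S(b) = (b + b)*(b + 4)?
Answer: 412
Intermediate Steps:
u = -12 (u = 3 - 1*15 = 3 - 15 = -12)
S(b) = 2*b*(4 + b) (S(b) = (2*b)*(4 + b) = 2*b*(4 + b))
K(s) = -10 (K(s) = -2*(-5)*(4 - 5) = -2*(-5)*(-1) = -1*10 = -10)
R(g) = -212 - 2*g**2 (R(g) = 3 - ((g**2 + g*g) + 215) = 3 - ((g**2 + g**2) + 215) = 3 - (2*g**2 + 215) = 3 - (215 + 2*g**2) = 3 + (-215 - 2*g**2) = -212 - 2*g**2)
-R(K(u)) = -(-212 - 2*(-10)**2) = -(-212 - 2*100) = -(-212 - 200) = -1*(-412) = 412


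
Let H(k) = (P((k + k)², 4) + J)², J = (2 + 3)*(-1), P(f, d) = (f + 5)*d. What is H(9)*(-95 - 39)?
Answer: -230308614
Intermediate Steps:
P(f, d) = d*(5 + f) (P(f, d) = (5 + f)*d = d*(5 + f))
J = -5 (J = 5*(-1) = -5)
H(k) = (15 + 16*k²)² (H(k) = (4*(5 + (k + k)²) - 5)² = (4*(5 + (2*k)²) - 5)² = (4*(5 + 4*k²) - 5)² = ((20 + 16*k²) - 5)² = (15 + 16*k²)²)
H(9)*(-95 - 39) = (15 + 16*9²)²*(-95 - 39) = (15 + 16*81)²*(-134) = (15 + 1296)²*(-134) = 1311²*(-134) = 1718721*(-134) = -230308614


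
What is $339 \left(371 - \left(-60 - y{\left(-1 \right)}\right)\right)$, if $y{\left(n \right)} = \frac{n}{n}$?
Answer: $146448$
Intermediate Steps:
$y{\left(n \right)} = 1$
$339 \left(371 - \left(-60 - y{\left(-1 \right)}\right)\right) = 339 \left(371 + \left(\left(108 + 1\right) - 48\right)\right) = 339 \left(371 + \left(109 - 48\right)\right) = 339 \left(371 + 61\right) = 339 \cdot 432 = 146448$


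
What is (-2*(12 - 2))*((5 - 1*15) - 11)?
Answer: 420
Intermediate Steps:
(-2*(12 - 2))*((5 - 1*15) - 11) = (-2*10)*((5 - 15) - 11) = -20*(-10 - 11) = -20*(-21) = 420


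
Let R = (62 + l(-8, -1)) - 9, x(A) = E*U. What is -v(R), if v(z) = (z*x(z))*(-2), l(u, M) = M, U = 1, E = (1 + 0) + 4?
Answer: 520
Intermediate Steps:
E = 5 (E = 1 + 4 = 5)
x(A) = 5 (x(A) = 5*1 = 5)
R = 52 (R = (62 - 1) - 9 = 61 - 9 = 52)
v(z) = -10*z (v(z) = (z*5)*(-2) = (5*z)*(-2) = -10*z)
-v(R) = -(-10)*52 = -1*(-520) = 520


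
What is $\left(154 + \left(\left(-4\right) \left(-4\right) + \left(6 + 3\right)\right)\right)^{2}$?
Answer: $32041$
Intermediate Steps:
$\left(154 + \left(\left(-4\right) \left(-4\right) + \left(6 + 3\right)\right)\right)^{2} = \left(154 + \left(16 + 9\right)\right)^{2} = \left(154 + 25\right)^{2} = 179^{2} = 32041$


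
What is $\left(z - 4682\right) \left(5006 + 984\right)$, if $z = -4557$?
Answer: $-55341610$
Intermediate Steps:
$\left(z - 4682\right) \left(5006 + 984\right) = \left(-4557 - 4682\right) \left(5006 + 984\right) = \left(-9239\right) 5990 = -55341610$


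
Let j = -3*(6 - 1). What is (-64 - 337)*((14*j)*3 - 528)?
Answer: 464358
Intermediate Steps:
j = -15 (j = -3*5 = -15)
(-64 - 337)*((14*j)*3 - 528) = (-64 - 337)*((14*(-15))*3 - 528) = -401*(-210*3 - 528) = -401*(-630 - 528) = -401*(-1158) = 464358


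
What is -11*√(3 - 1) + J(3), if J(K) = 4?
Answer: 4 - 11*√2 ≈ -11.556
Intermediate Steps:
-11*√(3 - 1) + J(3) = -11*√(3 - 1) + 4 = -11*√2 + 4 = 4 - 11*√2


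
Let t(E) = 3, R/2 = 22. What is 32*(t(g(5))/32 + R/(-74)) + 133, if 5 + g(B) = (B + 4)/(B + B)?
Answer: 4328/37 ≈ 116.97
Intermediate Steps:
g(B) = -5 + (4 + B)/(2*B) (g(B) = -5 + (B + 4)/(B + B) = -5 + (4 + B)/((2*B)) = -5 + (4 + B)*(1/(2*B)) = -5 + (4 + B)/(2*B))
R = 44 (R = 2*22 = 44)
32*(t(g(5))/32 + R/(-74)) + 133 = 32*(3/32 + 44/(-74)) + 133 = 32*(3*(1/32) + 44*(-1/74)) + 133 = 32*(3/32 - 22/37) + 133 = 32*(-593/1184) + 133 = -593/37 + 133 = 4328/37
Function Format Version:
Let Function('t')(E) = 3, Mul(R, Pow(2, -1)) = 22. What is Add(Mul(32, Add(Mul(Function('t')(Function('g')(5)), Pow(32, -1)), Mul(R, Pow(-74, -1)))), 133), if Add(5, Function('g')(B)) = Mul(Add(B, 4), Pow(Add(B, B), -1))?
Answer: Rational(4328, 37) ≈ 116.97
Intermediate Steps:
Function('g')(B) = Add(-5, Mul(Rational(1, 2), Pow(B, -1), Add(4, B))) (Function('g')(B) = Add(-5, Mul(Add(B, 4), Pow(Add(B, B), -1))) = Add(-5, Mul(Add(4, B), Pow(Mul(2, B), -1))) = Add(-5, Mul(Add(4, B), Mul(Rational(1, 2), Pow(B, -1)))) = Add(-5, Mul(Rational(1, 2), Pow(B, -1), Add(4, B))))
R = 44 (R = Mul(2, 22) = 44)
Add(Mul(32, Add(Mul(Function('t')(Function('g')(5)), Pow(32, -1)), Mul(R, Pow(-74, -1)))), 133) = Add(Mul(32, Add(Mul(3, Pow(32, -1)), Mul(44, Pow(-74, -1)))), 133) = Add(Mul(32, Add(Mul(3, Rational(1, 32)), Mul(44, Rational(-1, 74)))), 133) = Add(Mul(32, Add(Rational(3, 32), Rational(-22, 37))), 133) = Add(Mul(32, Rational(-593, 1184)), 133) = Add(Rational(-593, 37), 133) = Rational(4328, 37)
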